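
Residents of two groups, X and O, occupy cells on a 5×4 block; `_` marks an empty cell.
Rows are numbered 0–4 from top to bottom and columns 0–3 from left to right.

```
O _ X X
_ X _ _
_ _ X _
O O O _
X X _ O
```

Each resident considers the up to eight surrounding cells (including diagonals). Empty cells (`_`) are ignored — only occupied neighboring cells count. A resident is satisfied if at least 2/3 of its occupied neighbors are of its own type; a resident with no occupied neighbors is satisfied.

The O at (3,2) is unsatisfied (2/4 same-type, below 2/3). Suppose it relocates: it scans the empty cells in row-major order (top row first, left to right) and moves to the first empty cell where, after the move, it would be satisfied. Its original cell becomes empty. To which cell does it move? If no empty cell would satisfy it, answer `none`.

Vacating (3,2). Empty cells in order:
  (0,1): 1/3 same-type → still unsatisfied.
  (1,0): 1/2 same-type → still unsatisfied.
  (1,2): 0/4 same-type → still unsatisfied.
  (1,3): 0/3 same-type → still unsatisfied.
  (2,0): 2/3 same-type → satisfied — stop here.

(2,0)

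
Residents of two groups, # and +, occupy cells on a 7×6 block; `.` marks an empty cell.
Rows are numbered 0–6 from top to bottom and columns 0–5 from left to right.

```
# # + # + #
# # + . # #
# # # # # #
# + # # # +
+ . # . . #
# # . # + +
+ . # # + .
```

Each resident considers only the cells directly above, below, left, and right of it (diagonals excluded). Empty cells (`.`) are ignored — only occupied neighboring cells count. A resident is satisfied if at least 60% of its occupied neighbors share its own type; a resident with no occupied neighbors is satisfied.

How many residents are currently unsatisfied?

(0,0)# 2/2 ✓
(0,1)# 2/3 ✓
(0,2)+ 1/3 ✗
(0,3)# 0/2 ✗
(0,4)+ 0/3 ✗
(0,5)# 1/2 ✗
(1,0)# 3/3 ✓
(1,1)# 3/4 ✓
(1,2)+ 1/3 ✗
(1,4)# 2/3 ✓
(1,5)# 3/3 ✓
(2,0)# 3/3 ✓
(2,1)# 3/4 ✓
(2,2)# 3/4 ✓
(2,3)# 3/3 ✓
(2,4)# 4/4 ✓
(2,5)# 2/3 ✓
(3,0)# 1/3 ✗
(3,1)+ 0/3 ✗
(3,2)# 3/4 ✓
(3,3)# 3/3 ✓
(3,4)# 2/3 ✓
(3,5)+ 0/3 ✗
(4,0)+ 0/2 ✗
(4,2)# 1/1 ✓
(4,5)# 0/2 ✗
(5,0)# 1/3 ✗
(5,1)# 1/1 ✓
(5,3)# 1/2 ✗
(5,4)+ 2/3 ✓
(5,5)+ 1/2 ✗
(6,0)+ 0/1 ✗
(6,2)# 1/1 ✓
(6,3)# 2/3 ✓
(6,4)+ 1/2 ✗
Unsatisfied: (0,2), (0,3), (0,4), (0,5), (1,2), (3,0), (3,1), (3,5), (4,0), (4,5), (5,0), (5,3), (5,5), (6,0), (6,4) — 15 in total.

15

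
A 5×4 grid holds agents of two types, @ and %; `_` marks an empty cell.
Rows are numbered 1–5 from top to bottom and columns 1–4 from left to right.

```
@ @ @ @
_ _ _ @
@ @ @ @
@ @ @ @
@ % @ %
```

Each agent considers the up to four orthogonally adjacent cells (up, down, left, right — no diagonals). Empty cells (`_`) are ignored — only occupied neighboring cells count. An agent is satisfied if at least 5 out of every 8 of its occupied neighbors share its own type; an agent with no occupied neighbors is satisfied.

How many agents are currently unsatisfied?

Row 1: (1,1)@ 1/1 ✓ · (1,2)@ 2/2 ✓ · (1,3)@ 2/2 ✓ · (1,4)@ 2/2 ✓
Row 2: (2,4)@ 2/2 ✓
Row 3: (3,1)@ 2/2 ✓ · (3,2)@ 3/3 ✓ · (3,3)@ 3/3 ✓ · (3,4)@ 3/3 ✓
Row 4: (4,1)@ 3/3 ✓ · (4,2)@ 3/4 ✓ · (4,3)@ 4/4 ✓ · (4,4)@ 2/3 ✓
Row 5: (5,1)@ 1/2 ✗ · (5,2)% 0/3 ✗ · (5,3)@ 1/3 ✗ · (5,4)% 0/2 ✗
Unsatisfied: (5,1), (5,2), (5,3), (5,4) — 4 in total.

4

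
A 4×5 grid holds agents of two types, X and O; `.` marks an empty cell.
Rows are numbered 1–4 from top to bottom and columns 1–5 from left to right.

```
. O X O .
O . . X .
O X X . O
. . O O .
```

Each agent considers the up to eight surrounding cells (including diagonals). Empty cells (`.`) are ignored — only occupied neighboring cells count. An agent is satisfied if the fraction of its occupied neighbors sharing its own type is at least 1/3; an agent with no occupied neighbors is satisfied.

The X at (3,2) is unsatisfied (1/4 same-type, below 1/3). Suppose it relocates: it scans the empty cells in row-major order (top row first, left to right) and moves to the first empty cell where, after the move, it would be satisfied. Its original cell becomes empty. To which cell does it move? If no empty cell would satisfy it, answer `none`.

(1,5)

Vacating (3,2). Empty cells in order:
  (1,1): 0/2 same-type → still unsatisfied.
  (1,5): 1/2 same-type → satisfied — stop here.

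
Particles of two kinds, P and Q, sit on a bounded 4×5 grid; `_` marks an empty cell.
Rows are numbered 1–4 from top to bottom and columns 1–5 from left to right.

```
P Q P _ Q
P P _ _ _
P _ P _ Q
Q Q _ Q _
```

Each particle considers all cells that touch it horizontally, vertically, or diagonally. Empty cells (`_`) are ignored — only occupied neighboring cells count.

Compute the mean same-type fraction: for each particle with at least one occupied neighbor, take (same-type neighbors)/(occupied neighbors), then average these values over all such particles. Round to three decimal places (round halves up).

0.538

(1,1)P 2/3
(1,2)Q 0/4
(1,3)P 1/2
(1,5)Q — no occupied neighbors
(2,1)P 3/4
(2,2)P 5/6
(3,1)P 2/4
(3,3)P 1/3
(3,5)Q 1/1
(4,1)Q 1/2
(4,2)Q 1/3
(4,4)Q 1/2
Sum over 11 particles: 2/3 + 0/4 + 1/2 + 3/4 + 5/6 + 2/4 + 1/3 + 1/1 + 1/2 + 1/3 + 1/2 = 71/12; mean = 71/12 ÷ 11 = 71/132 = 0.537878… → 0.538.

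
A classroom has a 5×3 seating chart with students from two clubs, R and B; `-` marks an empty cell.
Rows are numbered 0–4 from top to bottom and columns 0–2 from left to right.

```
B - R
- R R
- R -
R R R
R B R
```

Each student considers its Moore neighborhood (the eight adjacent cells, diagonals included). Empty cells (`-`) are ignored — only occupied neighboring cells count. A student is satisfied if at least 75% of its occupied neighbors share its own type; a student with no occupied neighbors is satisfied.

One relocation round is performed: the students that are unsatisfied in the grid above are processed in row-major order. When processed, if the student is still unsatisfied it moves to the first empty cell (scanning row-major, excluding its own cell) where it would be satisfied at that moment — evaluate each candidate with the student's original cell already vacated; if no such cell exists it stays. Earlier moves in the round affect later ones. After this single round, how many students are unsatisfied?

4

Initially unsatisfied (in order): (0,0), (4,0), (4,1), (4,2).
  (0,0): no empty cell satisfies it; stays.
  (4,0) → (0,1).
  (4,1): no empty cell satisfies it; stays.
  (4,2) → (1,0).
Resulting grid:
B R R
R R R
- R -
R R R
- B -
Unsatisfied now: (0,0), (3,0), (3,2), (4,1).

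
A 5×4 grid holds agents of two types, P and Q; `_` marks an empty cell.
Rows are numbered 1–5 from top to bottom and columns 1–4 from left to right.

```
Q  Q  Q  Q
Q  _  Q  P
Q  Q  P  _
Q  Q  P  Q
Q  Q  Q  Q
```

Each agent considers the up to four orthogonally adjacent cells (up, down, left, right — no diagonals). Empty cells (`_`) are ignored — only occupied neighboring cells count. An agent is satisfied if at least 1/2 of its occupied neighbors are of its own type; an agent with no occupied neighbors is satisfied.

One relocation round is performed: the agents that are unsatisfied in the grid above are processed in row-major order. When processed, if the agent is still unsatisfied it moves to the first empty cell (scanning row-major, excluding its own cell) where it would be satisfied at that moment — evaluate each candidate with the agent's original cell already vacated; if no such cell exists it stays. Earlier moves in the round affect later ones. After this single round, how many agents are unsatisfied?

0

Initially unsatisfied (in order): (2,3), (2,4), (3,3), (4,3).
  (2,3) → (2,2).
  (2,4) → (3,4).
  (3,3): now satisfied by earlier moves; stays.
  (4,3) → (2,4).
Resulting grid:
Q Q Q Q
Q Q _ P
Q Q P P
Q Q _ Q
Q Q Q Q
All satisfied now.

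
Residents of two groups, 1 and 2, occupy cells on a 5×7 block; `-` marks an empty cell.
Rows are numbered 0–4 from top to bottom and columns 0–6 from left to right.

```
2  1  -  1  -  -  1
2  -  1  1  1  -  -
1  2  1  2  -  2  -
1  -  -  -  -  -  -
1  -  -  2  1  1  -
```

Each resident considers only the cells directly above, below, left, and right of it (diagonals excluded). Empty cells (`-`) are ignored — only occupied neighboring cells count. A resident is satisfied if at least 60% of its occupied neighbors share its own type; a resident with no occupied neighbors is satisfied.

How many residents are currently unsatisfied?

(0,0)2 1/2 not
(0,1)1 0/1 not
(0,3)1 1/1 satisfied
(0,6)1 0/0 satisfied
(1,0)2 1/2 not
(1,2)1 2/2 satisfied
(1,3)1 3/4 satisfied
(1,4)1 1/1 satisfied
(2,0)1 1/3 not
(2,1)2 0/2 not
(2,2)1 1/3 not
(2,3)2 0/2 not
(2,5)2 0/0 satisfied
(3,0)1 2/2 satisfied
(4,0)1 1/1 satisfied
(4,3)2 0/1 not
(4,4)1 1/2 not
(4,5)1 1/1 satisfied
Unsatisfied: (0,0), (0,1), (1,0), (2,0), (2,1), (2,2), (2,3), (4,3), (4,4) — 9 in total.

9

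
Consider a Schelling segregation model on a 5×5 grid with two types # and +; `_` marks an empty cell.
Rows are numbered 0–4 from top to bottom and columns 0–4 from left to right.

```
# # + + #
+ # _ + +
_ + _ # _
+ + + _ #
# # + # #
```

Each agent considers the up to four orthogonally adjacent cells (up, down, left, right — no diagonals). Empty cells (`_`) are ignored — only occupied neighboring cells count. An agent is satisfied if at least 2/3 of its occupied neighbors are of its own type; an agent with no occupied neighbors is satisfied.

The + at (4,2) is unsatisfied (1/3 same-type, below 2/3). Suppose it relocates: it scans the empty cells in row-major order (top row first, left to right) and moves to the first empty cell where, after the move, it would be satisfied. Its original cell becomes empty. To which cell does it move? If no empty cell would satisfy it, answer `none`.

(1,2)

Vacating (4,2). Empty cells in order:
  (1,2): 2/3 same-type → satisfied — stop here.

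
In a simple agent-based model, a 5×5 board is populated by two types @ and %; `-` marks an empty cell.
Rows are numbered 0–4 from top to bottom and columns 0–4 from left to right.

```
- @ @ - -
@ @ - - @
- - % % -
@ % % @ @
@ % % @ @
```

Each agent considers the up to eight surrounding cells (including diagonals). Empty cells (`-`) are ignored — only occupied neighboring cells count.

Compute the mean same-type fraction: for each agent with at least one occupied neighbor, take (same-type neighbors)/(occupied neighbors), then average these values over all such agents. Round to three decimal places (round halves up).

Row 0: (0,1)@ 3/3 · (0,2)@ 2/2
Row 1: (1,0)@ 2/2 · (1,1)@ 3/4 · (1,4)@ 0/1
Row 2: (2,2)% 3/5 · (2,3)% 2/5
Row 3: (3,0)@ 1/3 · (3,1)% 4/6 · (3,2)% 5/7 · (3,3)@ 3/7 · (3,4)@ 3/4
Row 4: (4,0)@ 1/3 · (4,1)% 3/5 · (4,2)% 3/5 · (4,3)@ 3/5 · (4,4)@ 3/3
Sum over 17 agents: 3/3 + 2/2 + 2/2 + 3/4 + 0/1 + 3/5 + 2/5 + 1/3 + 4/6 + 5/7 + 3/7 + 3/4 + 1/3 + 3/5 + 3/5 + 3/5 + 3/3 = 2263/210; mean = 2263/210 ÷ 17 = 2263/3570 = 0.633893… → 0.634.

0.634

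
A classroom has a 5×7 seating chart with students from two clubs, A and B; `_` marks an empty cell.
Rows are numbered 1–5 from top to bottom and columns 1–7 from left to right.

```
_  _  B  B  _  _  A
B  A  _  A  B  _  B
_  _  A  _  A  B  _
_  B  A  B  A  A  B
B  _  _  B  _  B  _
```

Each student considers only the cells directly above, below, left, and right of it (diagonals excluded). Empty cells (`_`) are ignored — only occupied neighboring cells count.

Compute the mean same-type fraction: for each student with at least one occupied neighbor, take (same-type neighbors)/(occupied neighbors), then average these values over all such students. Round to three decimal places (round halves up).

0.285

Row 1: (1,3)B 1/1 · (1,4)B 1/2 · (1,7)A 0/1
Row 2: (2,1)B 0/1 · (2,2)A 0/1 · (2,4)A 0/2 · (2,5)B 0/2 · (2,7)B 0/1
Row 3: (3,3)A 1/1 · (3,5)A 1/3 · (3,6)B 0/2
Row 4: (4,2)B 0/1 · (4,3)A 1/3 · (4,4)B 1/3 · (4,5)A 2/3 · (4,6)A 1/4 · (4,7)B 0/1
Row 5: (5,1)B — no occupied neighbors · (5,4)B 1/1 · (5,6)B 0/1
Sum over 19 students: 1/1 + 1/2 + 0/1 + 0/1 + 0/1 + 0/2 + 0/2 + 0/1 + 1/1 + 1/3 + 0/2 + 0/1 + 1/3 + 1/3 + 2/3 + 1/4 + 0/1 + 1/1 + 0/1 = 65/12; mean = 65/12 ÷ 19 = 65/228 = 0.285087… → 0.285.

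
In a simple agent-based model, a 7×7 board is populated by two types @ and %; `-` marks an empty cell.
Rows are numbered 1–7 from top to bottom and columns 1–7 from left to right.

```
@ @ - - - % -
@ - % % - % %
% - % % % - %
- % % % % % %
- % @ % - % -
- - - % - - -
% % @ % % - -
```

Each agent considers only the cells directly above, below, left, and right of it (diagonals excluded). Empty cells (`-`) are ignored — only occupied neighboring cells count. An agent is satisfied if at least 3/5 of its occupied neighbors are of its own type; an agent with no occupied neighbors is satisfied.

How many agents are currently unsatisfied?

Row 1: (1,1)@ 2/2 ok · (1,2)@ 1/1 ok · (1,6)% 1/1 ok
Row 2: (2,1)@ 1/2 unhappy · (2,3)% 2/2 ok · (2,4)% 2/2 ok · (2,6)% 2/2 ok · (2,7)% 2/2 ok
Row 3: (3,1)% 0/1 unhappy · (3,3)% 3/3 ok · (3,4)% 4/4 ok · (3,5)% 2/2 ok · (3,7)% 2/2 ok
Row 4: (4,2)% 2/2 ok · (4,3)% 3/4 ok · (4,4)% 4/4 ok · (4,5)% 3/3 ok · (4,6)% 3/3 ok · (4,7)% 2/2 ok
Row 5: (5,2)% 1/2 unhappy · (5,3)@ 0/3 unhappy · (5,4)% 2/3 ok · (5,6)% 1/1 ok
Row 6: (6,4)% 2/2 ok
Row 7: (7,1)% 1/1 ok · (7,2)% 1/2 unhappy · (7,3)@ 0/2 unhappy · (7,4)% 2/3 ok · (7,5)% 1/1 ok
Unsatisfied: (2,1), (3,1), (5,2), (5,3), (7,2), (7,3) — 6 in total.

6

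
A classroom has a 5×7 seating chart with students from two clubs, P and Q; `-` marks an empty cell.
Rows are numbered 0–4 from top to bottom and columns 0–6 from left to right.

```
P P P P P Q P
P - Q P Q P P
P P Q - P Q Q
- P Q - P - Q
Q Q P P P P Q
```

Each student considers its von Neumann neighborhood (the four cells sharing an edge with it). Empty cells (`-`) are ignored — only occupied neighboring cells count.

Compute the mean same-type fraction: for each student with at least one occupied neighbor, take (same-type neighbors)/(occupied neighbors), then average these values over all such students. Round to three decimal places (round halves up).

(0,0)P 2/2
(0,1)P 2/2
(0,2)P 2/3
(0,3)P 3/3
(0,4)P 1/3
(0,5)Q 0/3
(0,6)P 1/2
(1,0)P 2/2
(1,2)Q 1/3
(1,3)P 1/3
(1,4)Q 0/4
(1,5)P 1/4
(1,6)P 2/3
(2,0)P 2/2
(2,1)P 2/3
(2,2)Q 2/3
(2,4)P 1/3
(2,5)Q 1/3
(2,6)Q 2/3
(3,1)P 1/3
(3,2)Q 1/3
(3,4)P 2/2
(3,6)Q 2/2
(4,0)Q 1/1
(4,1)Q 1/3
(4,2)P 1/3
(4,3)P 2/2
(4,4)P 3/3
(4,5)P 1/2
(4,6)Q 1/2
Sum over 30 students: 2/2 + 2/2 + 2/3 + 3/3 + 1/3 + 0/3 + 1/2 + 2/2 + 1/3 + 1/3 + 0/4 + 1/4 + 2/3 + 2/2 + 2/3 + 2/3 + 1/3 + 1/3 + 2/3 + 1/3 + 1/3 + 2/2 + 2/2 + 1/1 + 1/3 + 1/3 + 2/2 + 3/3 + 1/2 + 1/2 = 217/12; mean = 217/12 ÷ 30 = 217/360 = 0.602777… → 0.603.

0.603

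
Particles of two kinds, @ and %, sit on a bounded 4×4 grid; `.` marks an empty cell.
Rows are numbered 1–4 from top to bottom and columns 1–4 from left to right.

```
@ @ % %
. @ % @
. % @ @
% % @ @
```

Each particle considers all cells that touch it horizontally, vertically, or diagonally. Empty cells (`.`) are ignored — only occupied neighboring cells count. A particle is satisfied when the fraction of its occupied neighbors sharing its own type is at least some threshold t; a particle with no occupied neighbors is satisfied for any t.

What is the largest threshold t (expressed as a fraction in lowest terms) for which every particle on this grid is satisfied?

Row 1: (1,1)@ 2/2 · (1,2)@ 2/4 · (1,3)% 2/5 · (1,4)% 2/3
Row 2: (2,2)@ 3/6 · (2,3)% 3/8 · (2,4)@ 2/5
Row 3: (3,2)% 3/6 · (3,3)@ 5/8 · (3,4)@ 4/5
Row 4: (4,1)% 2/2 · (4,2)% 2/4 · (4,3)@ 3/5 · (4,4)@ 3/3
The smallest same-type fraction is 3/8 at (2,3), which reduces to 3/8. Any threshold above that leaves this particle unsatisfied.

3/8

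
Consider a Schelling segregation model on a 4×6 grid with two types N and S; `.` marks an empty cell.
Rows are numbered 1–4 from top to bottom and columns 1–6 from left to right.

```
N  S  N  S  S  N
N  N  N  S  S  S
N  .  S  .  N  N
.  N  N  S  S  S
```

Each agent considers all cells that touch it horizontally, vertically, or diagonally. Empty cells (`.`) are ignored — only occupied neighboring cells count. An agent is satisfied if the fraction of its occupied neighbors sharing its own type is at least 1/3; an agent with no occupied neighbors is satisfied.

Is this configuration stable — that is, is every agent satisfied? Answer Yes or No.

Row 1: (1,1)N 2/3 satisfied · (1,2)S 0/5 not · (1,3)N 2/5 satisfied · (1,4)S 3/5 satisfied · (1,5)S 4/5 satisfied · (1,6)N 0/3 not
Row 2: (2,1)N 3/4 satisfied · (2,2)N 5/7 satisfied · (2,3)N 2/6 satisfied · (2,4)S 4/7 satisfied · (2,5)S 4/7 satisfied · (2,6)S 2/5 satisfied
Row 3: (3,1)N 3/3 satisfied · (3,3)S 2/6 satisfied · (3,5)N 1/7 not · (3,6)N 1/5 not
Row 4: (4,2)N 2/3 satisfied · (4,3)N 1/3 satisfied · (4,4)S 2/4 satisfied · (4,5)S 2/4 satisfied · (4,6)S 1/3 satisfied
For instance (1,2) has only 0/5 same-type neighbors, below 1/3.

No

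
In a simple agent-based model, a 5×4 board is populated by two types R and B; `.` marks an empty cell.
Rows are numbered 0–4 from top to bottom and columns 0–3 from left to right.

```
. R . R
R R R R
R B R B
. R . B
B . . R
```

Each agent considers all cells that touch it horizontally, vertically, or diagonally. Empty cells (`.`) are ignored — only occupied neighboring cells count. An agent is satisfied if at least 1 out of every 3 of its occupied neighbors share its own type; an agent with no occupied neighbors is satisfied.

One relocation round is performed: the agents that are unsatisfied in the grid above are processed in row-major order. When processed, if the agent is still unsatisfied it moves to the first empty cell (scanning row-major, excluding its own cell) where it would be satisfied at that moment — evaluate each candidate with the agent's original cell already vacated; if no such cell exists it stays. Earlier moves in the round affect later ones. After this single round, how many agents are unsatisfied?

Initially unsatisfied (in order): (2,1), (2,3), (4,0), (4,3).
  (2,1) → (3,0).
  (2,3) → (4,1).
  (4,0): now satisfied by earlier moves; stays.
  (4,3) → (0,0).
Resulting grid:
R R . R
R R R R
R . R .
B R . B
B B . .
Unsatisfied now: (3,3).

1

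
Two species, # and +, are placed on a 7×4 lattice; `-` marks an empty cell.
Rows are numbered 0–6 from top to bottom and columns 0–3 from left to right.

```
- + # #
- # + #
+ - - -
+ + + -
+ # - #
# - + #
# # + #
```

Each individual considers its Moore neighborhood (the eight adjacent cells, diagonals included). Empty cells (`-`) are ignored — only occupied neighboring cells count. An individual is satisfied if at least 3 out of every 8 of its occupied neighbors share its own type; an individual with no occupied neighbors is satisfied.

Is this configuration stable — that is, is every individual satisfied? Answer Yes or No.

Row 0: (0,1)+ 1/3 ✗ · (0,2)# 3/5 ✓ · (0,3)# 2/3 ✓
Row 1: (1,1)# 1/4 ✗ · (1,2)+ 1/5 ✗ · (1,3)# 2/3 ✓
Row 2: (2,0)+ 2/3 ✓
Row 3: (3,0)+ 3/4 ✓ · (3,1)+ 4/5 ✓ · (3,2)+ 1/3 ✗
Row 4: (4,0)+ 2/4 ✓ · (4,1)# 1/6 ✗ · (4,3)# 1/3 ✗
Row 5: (5,0)# 3/4 ✓ · (5,2)+ 1/6 ✗ · (5,3)# 2/4 ✓
Row 6: (6,0)# 2/2 ✓ · (6,1)# 2/4 ✓ · (6,2)+ 1/4 ✗ · (6,3)# 1/3 ✗
For instance (0,1) has only 1/3 same-type neighbors, below 3/8.

No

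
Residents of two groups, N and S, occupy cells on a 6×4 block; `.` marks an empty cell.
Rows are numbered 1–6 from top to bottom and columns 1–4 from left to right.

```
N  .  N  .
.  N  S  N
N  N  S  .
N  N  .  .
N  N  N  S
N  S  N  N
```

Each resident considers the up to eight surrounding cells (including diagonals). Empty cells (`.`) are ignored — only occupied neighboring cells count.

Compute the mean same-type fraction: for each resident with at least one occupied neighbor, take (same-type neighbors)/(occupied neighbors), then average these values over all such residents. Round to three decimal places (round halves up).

Row 1: (1,1)N 1/1 · (1,3)N 2/3
Row 2: (2,2)N 4/6 · (2,3)S 1/5 · (2,4)N 1/3
Row 3: (3,1)N 4/4 · (3,2)N 4/6 · (3,3)S 1/5
Row 4: (4,1)N 5/5 · (4,2)N 6/7
Row 5: (5,1)N 4/5 · (5,2)N 6/7 · (5,3)N 4/6 · (5,4)S 0/3
Row 6: (6,1)N 2/3 · (6,2)S 0/5 · (6,3)N 3/5 · (6,4)N 2/3
Sum over 18 residents: 1/1 + 2/3 + 4/6 + 1/5 + 1/3 + 4/4 + 4/6 + 1/5 + 5/5 + 6/7 + 4/5 + 6/7 + 4/6 + 0/3 + 2/3 + 0/5 + 3/5 + 2/3 = 1139/105; mean = 1139/105 ÷ 18 = 1139/1890 = 0.602645… → 0.603.

0.603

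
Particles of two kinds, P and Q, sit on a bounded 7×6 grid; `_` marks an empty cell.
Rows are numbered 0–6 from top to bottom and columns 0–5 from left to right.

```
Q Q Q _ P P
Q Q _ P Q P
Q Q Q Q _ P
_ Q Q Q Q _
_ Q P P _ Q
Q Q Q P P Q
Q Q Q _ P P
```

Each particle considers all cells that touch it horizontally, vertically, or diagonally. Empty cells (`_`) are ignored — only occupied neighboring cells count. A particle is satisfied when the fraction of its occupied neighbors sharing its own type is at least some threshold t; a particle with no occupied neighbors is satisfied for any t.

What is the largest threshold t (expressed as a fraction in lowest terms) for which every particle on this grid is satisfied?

Row 0: (0,0)Q 3/3 · (0,1)Q 4/4 · (0,2)Q 2/3 · (0,4)P 3/4 · (0,5)P 2/3
Row 1: (1,0)Q 5/5 · (1,1)Q 7/7 · (1,3)P 1/5 · (1,4)Q 1/6 · (1,5)P 3/4
Row 2: (2,0)Q 4/4 · (2,1)Q 6/6 · (2,2)Q 6/7 · (2,3)Q 5/6 · (2,5)P 1/3
Row 3: (3,1)Q 5/6 · (3,2)Q 6/8 · (3,3)Q 4/6 · (3,4)Q 3/5
Row 4: (4,1)Q 5/6 · (4,2)P 2/8 · (4,3)P 3/7 · (4,5)Q 2/3
Row 5: (5,0)Q 4/4 · (5,1)Q 6/7 · (5,2)Q 4/7 · (5,3)P 4/6 · (5,4)P 4/6 · (5,5)Q 1/4
Row 6: (6,0)Q 3/3 · (6,1)Q 5/5 · (6,2)Q 3/4 · (6,4)P 3/4 · (6,5)P 2/3
The smallest same-type fraction is 1/6 at (1,4), which reduces to 1/6. Any threshold above that leaves this particle unsatisfied.

1/6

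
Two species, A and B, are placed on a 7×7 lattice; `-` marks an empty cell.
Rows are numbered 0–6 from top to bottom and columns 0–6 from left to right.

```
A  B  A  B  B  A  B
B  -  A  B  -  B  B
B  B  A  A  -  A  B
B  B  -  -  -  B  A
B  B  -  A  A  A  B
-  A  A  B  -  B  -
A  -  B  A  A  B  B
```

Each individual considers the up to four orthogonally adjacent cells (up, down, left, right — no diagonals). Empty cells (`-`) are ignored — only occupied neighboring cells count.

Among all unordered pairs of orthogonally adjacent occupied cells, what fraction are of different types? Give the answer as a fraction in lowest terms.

13/24

Scan each occupied cell's neighbors to the right and below so each pair is counted once.
Row 0: A(0,0)–B(0,1)≠ A(0,0)–B(1,0)≠ B(0,1)–A(0,2)≠ A(0,2)–B(0,3)≠ A(0,2)–A(1,2)= B(0,3)–B(0,4)= B(0,3)–B(1,3)= B(0,4)–A(0,5)≠ A(0,5)–B(0,6)≠ A(0,5)–B(1,5)≠ B(0,6)–B(1,6)=  → 7/11 unlike.
Row 1: B(1,0)–B(2,0)= A(1,2)–B(1,3)≠ A(1,2)–A(2,2)= B(1,3)–A(2,3)≠ B(1,5)–B(1,6)= B(1,5)–A(2,5)≠ B(1,6)–B(2,6)=  → 3/7 unlike.
Row 2: B(2,0)–B(2,1)= B(2,0)–B(3,0)= B(2,1)–A(2,2)≠ B(2,1)–B(3,1)= A(2,2)–A(2,3)= A(2,5)–B(2,6)≠ A(2,5)–B(3,5)≠ B(2,6)–A(3,6)≠  → 4/8 unlike.
Row 3: B(3,0)–B(3,1)= B(3,0)–B(4,0)= B(3,1)–B(4,1)= B(3,5)–A(3,6)≠ B(3,5)–A(4,5)≠ A(3,6)–B(4,6)≠  → 3/6 unlike.
Row 4: B(4,0)–B(4,1)= B(4,1)–A(5,1)≠ A(4,3)–A(4,4)= A(4,3)–B(5,3)≠ A(4,4)–A(4,5)= A(4,5)–B(4,6)≠ A(4,5)–B(5,5)≠  → 4/7 unlike.
Row 5: A(5,1)–A(5,2)= A(5,2)–B(5,3)≠ A(5,2)–B(6,2)≠ B(5,3)–A(6,3)≠ B(5,5)–B(6,5)=  → 3/5 unlike.
Row 6: B(6,2)–A(6,3)≠ A(6,3)–A(6,4)= A(6,4)–B(6,5)≠ B(6,5)–B(6,6)=  → 2/4 unlike.
Total adjacent occupied pairs: 48; unlike-type pairs: 26.
26/48 reduces to 13/24.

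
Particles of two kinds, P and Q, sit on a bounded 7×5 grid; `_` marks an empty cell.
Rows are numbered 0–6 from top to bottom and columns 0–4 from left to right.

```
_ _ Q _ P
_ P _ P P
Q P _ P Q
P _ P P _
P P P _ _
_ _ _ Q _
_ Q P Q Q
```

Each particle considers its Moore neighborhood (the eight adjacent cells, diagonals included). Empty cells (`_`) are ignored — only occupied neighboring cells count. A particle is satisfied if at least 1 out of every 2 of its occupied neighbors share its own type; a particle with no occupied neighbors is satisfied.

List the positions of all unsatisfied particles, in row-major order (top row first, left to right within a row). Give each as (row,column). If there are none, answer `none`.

(0,2)Q 0/2 ✗
(0,4)P 2/2 ✓
(1,1)P 1/3 ✗
(1,3)P 3/5 ✓
(1,4)P 3/4 ✓
(2,0)Q 0/3 ✗
(2,1)P 3/4 ✓
(2,3)P 4/5 ✓
(2,4)Q 0/4 ✗
(3,0)P 3/4 ✓
(3,2)P 5/5 ✓
(3,3)P 3/4 ✓
(4,0)P 2/2 ✓
(4,1)P 4/4 ✓
(4,2)P 3/4 ✓
(5,3)Q 2/4 ✓
(6,1)Q 0/1 ✗
(6,2)P 0/3 ✗
(6,3)Q 2/3 ✓
(6,4)Q 2/2 ✓

(0,2), (1,1), (2,0), (2,4), (6,1), (6,2)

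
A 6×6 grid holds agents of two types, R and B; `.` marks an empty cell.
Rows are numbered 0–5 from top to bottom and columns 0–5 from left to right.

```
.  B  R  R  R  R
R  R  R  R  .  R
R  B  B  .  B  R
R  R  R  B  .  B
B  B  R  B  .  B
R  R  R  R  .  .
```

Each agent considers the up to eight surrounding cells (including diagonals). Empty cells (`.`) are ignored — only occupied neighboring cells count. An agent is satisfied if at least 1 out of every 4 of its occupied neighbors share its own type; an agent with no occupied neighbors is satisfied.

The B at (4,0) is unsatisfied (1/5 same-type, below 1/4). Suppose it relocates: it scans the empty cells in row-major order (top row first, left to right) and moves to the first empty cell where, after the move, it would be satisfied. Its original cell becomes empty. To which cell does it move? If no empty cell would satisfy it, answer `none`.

Vacating (4,0). Empty cells in order:
  (0,0): 1/3 same-type → satisfied — stop here.

(0,0)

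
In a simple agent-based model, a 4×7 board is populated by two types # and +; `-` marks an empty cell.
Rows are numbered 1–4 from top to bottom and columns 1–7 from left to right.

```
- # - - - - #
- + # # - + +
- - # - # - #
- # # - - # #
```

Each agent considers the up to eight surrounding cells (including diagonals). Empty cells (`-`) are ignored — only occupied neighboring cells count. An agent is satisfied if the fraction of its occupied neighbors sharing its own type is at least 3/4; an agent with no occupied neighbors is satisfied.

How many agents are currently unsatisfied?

7

(1,2)# 1/2 not
(1,7)# 0/2 not
(2,2)+ 0/3 not
(2,3)# 3/4 satisfied
(2,4)# 3/3 satisfied
(2,6)+ 1/4 not
(2,7)+ 1/3 not
(3,3)# 4/5 satisfied
(3,5)# 2/3 not
(3,7)# 2/4 not
(4,2)# 2/2 satisfied
(4,3)# 2/2 satisfied
(4,6)# 3/3 satisfied
(4,7)# 2/2 satisfied
Unsatisfied: (1,2), (1,7), (2,2), (2,6), (2,7), (3,5), (3,7) — 7 in total.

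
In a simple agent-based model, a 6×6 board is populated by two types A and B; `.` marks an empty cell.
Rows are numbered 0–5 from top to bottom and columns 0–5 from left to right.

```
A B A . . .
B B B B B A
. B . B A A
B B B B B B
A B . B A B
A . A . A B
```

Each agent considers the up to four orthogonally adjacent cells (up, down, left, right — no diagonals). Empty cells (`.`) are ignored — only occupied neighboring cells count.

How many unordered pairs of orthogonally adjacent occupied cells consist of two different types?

15

Scan each occupied cell's neighbors to the right and below so each pair is counted once.
From row 0: 4 unlike of 5 pairs (running 4/5).
From row 1: 2 unlike of 9 pairs (running 6/14).
From row 2: 3 unlike of 6 pairs (running 9/20).
From row 3: 2 unlike of 10 pairs (running 11/30).
From row 4: 3 unlike of 6 pairs (running 14/36).
From row 5: 1 unlike of 1 pairs (running 15/37).
Total adjacent occupied pairs: 37; unlike-type pairs: 15.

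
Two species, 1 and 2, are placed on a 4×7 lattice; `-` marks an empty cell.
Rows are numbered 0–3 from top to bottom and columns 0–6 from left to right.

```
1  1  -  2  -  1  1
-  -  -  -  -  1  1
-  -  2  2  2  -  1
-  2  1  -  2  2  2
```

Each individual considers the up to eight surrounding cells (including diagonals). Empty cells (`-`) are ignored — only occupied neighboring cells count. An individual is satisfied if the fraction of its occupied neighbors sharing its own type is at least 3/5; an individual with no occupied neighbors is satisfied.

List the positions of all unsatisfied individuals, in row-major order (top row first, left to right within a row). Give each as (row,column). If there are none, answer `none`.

(2,6), (3,1), (3,2), (3,6)

(0,0)1 1/1 satisfied
(0,1)1 1/1 satisfied
(0,3)2 0/0 satisfied
(0,5)1 3/3 satisfied
(0,6)1 3/3 satisfied
(1,5)1 4/5 satisfied
(1,6)1 4/4 satisfied
(2,2)2 2/3 satisfied
(2,3)2 3/4 satisfied
(2,4)2 3/4 satisfied
(2,6)1 2/4 not
(3,1)2 1/2 not
(3,2)1 0/3 not
(3,4)2 3/3 satisfied
(3,5)2 3/4 satisfied
(3,6)2 1/2 not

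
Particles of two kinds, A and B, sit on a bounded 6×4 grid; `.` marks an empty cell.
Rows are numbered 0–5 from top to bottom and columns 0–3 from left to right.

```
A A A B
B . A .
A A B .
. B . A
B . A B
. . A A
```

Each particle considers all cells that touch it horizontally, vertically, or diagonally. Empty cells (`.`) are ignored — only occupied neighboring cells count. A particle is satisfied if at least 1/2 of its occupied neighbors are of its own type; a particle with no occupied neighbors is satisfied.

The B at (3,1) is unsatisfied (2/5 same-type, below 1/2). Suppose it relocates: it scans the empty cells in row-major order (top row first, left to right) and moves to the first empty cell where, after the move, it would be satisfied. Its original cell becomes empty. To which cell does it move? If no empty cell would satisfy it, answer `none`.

(1,3)

Vacating (3,1). Empty cells in order:
  (1,1): 2/8 same-type → still unsatisfied.
  (1,3): 2/4 same-type → satisfied — stop here.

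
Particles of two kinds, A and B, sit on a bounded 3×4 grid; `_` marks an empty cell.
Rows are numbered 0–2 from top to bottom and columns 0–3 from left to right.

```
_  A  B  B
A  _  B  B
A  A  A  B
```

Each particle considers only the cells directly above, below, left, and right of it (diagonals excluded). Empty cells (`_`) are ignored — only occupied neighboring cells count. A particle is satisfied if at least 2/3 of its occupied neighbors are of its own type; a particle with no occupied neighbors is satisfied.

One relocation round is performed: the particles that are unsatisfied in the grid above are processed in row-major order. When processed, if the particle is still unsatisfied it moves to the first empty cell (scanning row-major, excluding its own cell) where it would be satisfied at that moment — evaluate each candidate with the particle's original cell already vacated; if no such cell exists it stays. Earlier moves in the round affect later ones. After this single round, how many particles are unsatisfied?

Initially unsatisfied (in order): (0,1), (2,2), (2,3).
  (0,1) → (0,0).
  (2,2) → (1,1).
  (2,3): now satisfied by earlier moves; stays.
Resulting grid:
A _ B B
A A B B
A A _ B
All satisfied now.

0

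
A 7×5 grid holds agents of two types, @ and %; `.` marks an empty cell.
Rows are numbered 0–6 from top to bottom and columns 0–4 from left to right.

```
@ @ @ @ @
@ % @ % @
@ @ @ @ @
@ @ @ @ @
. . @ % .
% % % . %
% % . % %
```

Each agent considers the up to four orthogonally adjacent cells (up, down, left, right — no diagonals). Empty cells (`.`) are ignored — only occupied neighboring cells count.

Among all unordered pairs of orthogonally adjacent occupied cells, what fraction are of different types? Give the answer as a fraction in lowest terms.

11/42

Scan each occupied cell's neighbors to the right and below so each pair is counted once.
From row 0: 2 unlike of 9 pairs (running 2/9).
From row 1: 6 unlike of 9 pairs (running 8/18).
From row 2: 0 unlike of 9 pairs (running 8/27).
From row 3: 1 unlike of 6 pairs (running 9/33).
From row 4: 2 unlike of 2 pairs (running 11/35).
From row 5: 0 unlike of 5 pairs (running 11/40).
From row 6: 0 unlike of 2 pairs (running 11/42).
Total adjacent occupied pairs: 42; unlike-type pairs: 11.
11/42 is already in lowest terms.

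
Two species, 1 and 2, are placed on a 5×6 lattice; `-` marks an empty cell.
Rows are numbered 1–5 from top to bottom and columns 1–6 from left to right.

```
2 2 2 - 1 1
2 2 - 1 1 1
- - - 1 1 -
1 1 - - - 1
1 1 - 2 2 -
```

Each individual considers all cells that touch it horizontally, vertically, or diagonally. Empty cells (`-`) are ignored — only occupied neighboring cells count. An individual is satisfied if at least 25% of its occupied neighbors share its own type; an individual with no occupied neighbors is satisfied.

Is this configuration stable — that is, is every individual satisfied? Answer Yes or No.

Row 1: (1,1)2 3/3 satisfied · (1,2)2 4/4 satisfied · (1,3)2 2/3 satisfied · (1,5)1 4/4 satisfied · (1,6)1 3/3 satisfied
Row 2: (2,1)2 3/3 satisfied · (2,2)2 4/4 satisfied · (2,4)1 4/5 satisfied · (2,5)1 6/6 satisfied · (2,6)1 4/4 satisfied
Row 3: (3,4)1 3/3 satisfied · (3,5)1 5/5 satisfied
Row 4: (4,1)1 3/3 satisfied · (4,2)1 3/3 satisfied · (4,6)1 1/2 satisfied
Row 5: (5,1)1 3/3 satisfied · (5,2)1 3/3 satisfied · (5,4)2 1/1 satisfied · (5,5)2 1/2 satisfied
All meet the threshold, so the configuration is stable.

Yes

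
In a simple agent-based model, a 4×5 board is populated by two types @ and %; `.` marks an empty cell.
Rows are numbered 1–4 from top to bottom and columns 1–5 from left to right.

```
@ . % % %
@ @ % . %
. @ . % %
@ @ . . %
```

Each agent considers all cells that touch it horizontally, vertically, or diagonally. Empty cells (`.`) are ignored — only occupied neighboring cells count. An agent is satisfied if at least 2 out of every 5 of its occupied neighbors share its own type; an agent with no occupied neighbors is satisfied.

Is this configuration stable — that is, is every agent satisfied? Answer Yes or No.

Row 1: (1,1)@ 2/2 ✓ · (1,3)% 2/3 ✓ · (1,4)% 4/4 ✓ · (1,5)% 2/2 ✓
Row 2: (2,1)@ 3/3 ✓ · (2,2)@ 3/5 ✓ · (2,3)% 3/5 ✓ · (2,5)% 4/4 ✓
Row 3: (3,2)@ 4/5 ✓ · (3,4)% 4/4 ✓ · (3,5)% 3/3 ✓
Row 4: (4,1)@ 2/2 ✓ · (4,2)@ 2/2 ✓ · (4,5)% 2/2 ✓
All meet the threshold, so the configuration is stable.

Yes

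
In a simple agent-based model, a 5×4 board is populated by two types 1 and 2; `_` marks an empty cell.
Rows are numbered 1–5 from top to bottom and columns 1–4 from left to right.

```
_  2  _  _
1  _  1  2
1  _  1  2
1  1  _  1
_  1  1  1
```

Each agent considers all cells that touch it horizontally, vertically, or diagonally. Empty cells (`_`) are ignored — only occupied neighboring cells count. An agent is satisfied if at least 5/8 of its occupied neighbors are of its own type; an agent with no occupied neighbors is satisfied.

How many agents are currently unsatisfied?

Row 1: (1,2)2 0/2 ✗
Row 2: (2,1)1 1/2 ✗ · (2,3)1 1/4 ✗ · (2,4)2 1/3 ✗
Row 3: (3,1)1 3/3 ✓ · (3,3)1 3/5 ✗ · (3,4)2 1/4 ✗
Row 4: (4,1)1 3/3 ✓ · (4,2)1 5/5 ✓ · (4,4)1 3/4 ✓
Row 5: (5,2)1 3/3 ✓ · (5,3)1 4/4 ✓ · (5,4)1 2/2 ✓
Unsatisfied: (1,2), (2,1), (2,3), (2,4), (3,3), (3,4) — 6 in total.

6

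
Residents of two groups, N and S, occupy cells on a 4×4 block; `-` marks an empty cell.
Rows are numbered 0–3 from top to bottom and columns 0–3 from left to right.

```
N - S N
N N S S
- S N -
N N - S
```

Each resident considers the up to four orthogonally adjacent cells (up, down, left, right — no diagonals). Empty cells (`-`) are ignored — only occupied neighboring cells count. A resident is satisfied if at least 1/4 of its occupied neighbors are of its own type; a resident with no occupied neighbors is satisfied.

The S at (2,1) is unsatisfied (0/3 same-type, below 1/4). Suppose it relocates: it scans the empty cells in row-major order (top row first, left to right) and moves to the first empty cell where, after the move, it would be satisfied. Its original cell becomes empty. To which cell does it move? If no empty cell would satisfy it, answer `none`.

(0,1)

Vacating (2,1). Empty cells in order:
  (0,1): 1/3 same-type → satisfied — stop here.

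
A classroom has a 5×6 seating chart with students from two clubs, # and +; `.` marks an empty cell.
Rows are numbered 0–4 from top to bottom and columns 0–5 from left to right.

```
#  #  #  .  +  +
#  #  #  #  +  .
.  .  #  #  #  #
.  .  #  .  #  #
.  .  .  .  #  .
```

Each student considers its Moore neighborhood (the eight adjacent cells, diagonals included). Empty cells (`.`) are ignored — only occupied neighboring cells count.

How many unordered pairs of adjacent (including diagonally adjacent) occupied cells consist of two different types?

Scan each occupied cell's neighbors to the right and below (and the two forward diagonals) so each pair is counted once.
Row 0: #(0,0)–#(0,1)= #(0,0)–#(1,0)= #(0,0)–#(1,1)= #(0,1)–#(0,2)= #(0,1)–#(1,1)= #(0,1)–#(1,2)= #(0,1)–#(1,0)= #(0,2)–#(1,2)= #(0,2)–#(1,3)= #(0,2)–#(1,1)= +(0,4)–+(0,5)= +(0,4)–+(1,4)= +(0,4)–#(1,3)≠ +(0,5)–+(1,4)=  → 1/14 unlike.
Row 1: #(1,0)–#(1,1)= #(1,1)–#(1,2)= #(1,1)–#(2,2)= #(1,2)–#(1,3)= #(1,2)–#(2,2)= #(1,2)–#(2,3)= #(1,3)–+(1,4)≠ #(1,3)–#(2,3)= #(1,3)–#(2,4)= #(1,3)–#(2,2)= +(1,4)–#(2,4)≠ +(1,4)–#(2,5)≠ +(1,4)–#(2,3)≠  → 4/13 unlike.
Row 2: #(2,2)–#(2,3)= #(2,2)–#(3,2)= #(2,3)–#(2,4)= #(2,3)–#(3,4)= #(2,3)–#(3,2)= #(2,4)–#(2,5)= #(2,4)–#(3,4)= #(2,4)–#(3,5)= #(2,5)–#(3,5)= #(2,5)–#(3,4)=  → 0/10 unlike.
Row 3: #(3,4)–#(3,5)= #(3,4)–#(4,4)= #(3,5)–#(4,4)=  → 0/3 unlike.
Total adjacent occupied pairs: 40; unlike-type pairs: 5.

5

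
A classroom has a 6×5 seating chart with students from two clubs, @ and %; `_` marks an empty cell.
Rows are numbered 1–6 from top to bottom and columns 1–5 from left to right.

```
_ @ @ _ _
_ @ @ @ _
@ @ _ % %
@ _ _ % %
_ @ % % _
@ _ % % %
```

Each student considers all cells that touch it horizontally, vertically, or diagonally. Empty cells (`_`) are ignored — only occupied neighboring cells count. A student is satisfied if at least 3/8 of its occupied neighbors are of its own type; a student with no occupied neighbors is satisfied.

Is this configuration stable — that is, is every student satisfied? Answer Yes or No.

Yes

(1,2)@ 3/3 ✓
(1,3)@ 4/4 ✓
(2,2)@ 5/5 ✓
(2,3)@ 5/6 ✓
(2,4)@ 2/4 ✓
(3,1)@ 3/3 ✓
(3,2)@ 4/4 ✓
(3,4)% 3/5 ✓
(3,5)% 3/4 ✓
(4,1)@ 3/3 ✓
(4,4)% 5/5 ✓
(4,5)% 4/4 ✓
(5,2)@ 2/4 ✓
(5,3)% 4/5 ✓
(5,4)% 6/6 ✓
(6,1)@ 1/1 ✓
(6,3)% 3/4 ✓
(6,4)% 4/4 ✓
(6,5)% 2/2 ✓
All meet the threshold, so the configuration is stable.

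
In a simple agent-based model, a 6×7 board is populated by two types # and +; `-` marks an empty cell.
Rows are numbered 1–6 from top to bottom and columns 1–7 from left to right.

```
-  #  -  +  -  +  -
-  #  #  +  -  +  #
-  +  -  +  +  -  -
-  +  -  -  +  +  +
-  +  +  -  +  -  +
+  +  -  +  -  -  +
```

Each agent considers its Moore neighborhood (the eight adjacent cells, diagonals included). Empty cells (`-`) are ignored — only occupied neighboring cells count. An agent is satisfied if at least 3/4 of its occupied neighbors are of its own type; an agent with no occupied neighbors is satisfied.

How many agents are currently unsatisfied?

(1,2)# 2/2 ok
(1,4)+ 1/2 unhappy
(1,6)+ 1/2 unhappy
(2,2)# 2/3 unhappy
(2,3)# 2/6 unhappy
(2,4)+ 3/4 ok
(2,6)+ 2/3 unhappy
(2,7)# 0/2 unhappy
(3,2)+ 1/3 unhappy
(3,4)+ 3/4 ok
(3,5)+ 5/5 ok
(4,2)+ 3/3 ok
(4,5)+ 4/4 ok
(4,6)+ 5/5 ok
(4,7)+ 2/2 ok
(5,2)+ 4/4 ok
(5,3)+ 4/4 ok
(5,5)+ 3/3 ok
(5,7)+ 3/3 ok
(6,1)+ 2/2 ok
(6,2)+ 3/3 ok
(6,4)+ 2/2 ok
(6,7)+ 1/1 ok
Unsatisfied: (1,4), (1,6), (2,2), (2,3), (2,6), (2,7), (3,2) — 7 in total.

7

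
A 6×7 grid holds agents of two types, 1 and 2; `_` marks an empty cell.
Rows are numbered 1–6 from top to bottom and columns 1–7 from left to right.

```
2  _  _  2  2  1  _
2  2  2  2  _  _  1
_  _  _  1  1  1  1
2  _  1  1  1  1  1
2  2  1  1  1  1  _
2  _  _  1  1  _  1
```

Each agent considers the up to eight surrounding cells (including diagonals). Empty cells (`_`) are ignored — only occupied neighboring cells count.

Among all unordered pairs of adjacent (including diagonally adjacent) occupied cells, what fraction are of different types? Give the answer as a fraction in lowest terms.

2/21

Scan each occupied cell's neighbors to the right and below (and the two forward diagonals) so each pair is counted once.
Row 1: 2(1,1)–2(2,1)= 2(1,1)–2(2,2)= 2(1,4)–2(1,5)= 2(1,4)–2(2,4)= 2(1,4)–2(2,3)= 2(1,5)–1(1,6)≠ 2(1,5)–2(2,4)= 1(1,6)–1(2,7)=  → 1/8 unlike.
Row 2: 2(2,1)–2(2,2)= 2(2,2)–2(2,3)= 2(2,3)–2(2,4)= 2(2,3)–1(3,4)≠ 2(2,4)–1(3,4)≠ 2(2,4)–1(3,5)≠ 1(2,7)–1(3,7)= 1(2,7)–1(3,6)=  → 3/8 unlike.
Row 3: 1(3,4)–1(3,5)= 1(3,4)–1(4,4)= 1(3,4)–1(4,5)= 1(3,4)–1(4,3)= 1(3,5)–1(3,6)= 1(3,5)–1(4,5)= 1(3,5)–1(4,6)= 1(3,5)–1(4,4)= 1(3,6)–1(3,7)= 1(3,6)–1(4,6)= 1(3,6)–1(4,7)= 1(3,6)–1(4,5)= 1(3,7)–1(4,7)= 1(3,7)–1(4,6)=  → 0/14 unlike.
Row 4: 2(4,1)–2(5,1)= 2(4,1)–2(5,2)= 1(4,3)–1(4,4)= 1(4,3)–1(5,3)= 1(4,3)–1(5,4)= 1(4,3)–2(5,2)≠ 1(4,4)–1(4,5)= 1(4,4)–1(5,4)= 1(4,4)–1(5,5)= 1(4,4)–1(5,3)= 1(4,5)–1(4,6)= 1(4,5)–1(5,5)= 1(4,5)–1(5,6)= 1(4,5)–1(5,4)= 1(4,6)–1(4,7)= 1(4,6)–1(5,6)= 1(4,6)–1(5,5)= 1(4,7)–1(5,6)=  → 1/18 unlike.
Row 5: 2(5,1)–2(5,2)= 2(5,1)–2(6,1)= 2(5,2)–1(5,3)≠ 2(5,2)–2(6,1)= 1(5,3)–1(5,4)= 1(5,3)–1(6,4)= 1(5,4)–1(5,5)= 1(5,4)–1(6,4)= 1(5,4)–1(6,5)= 1(5,5)–1(5,6)= 1(5,5)–1(6,5)= 1(5,5)–1(6,4)= 1(5,6)–1(6,7)= 1(5,6)–1(6,5)=  → 1/14 unlike.
Row 6: 1(6,4)–1(6,5)=  → 0/1 unlike.
Total adjacent occupied pairs: 63; unlike-type pairs: 6.
6/63 reduces to 2/21.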